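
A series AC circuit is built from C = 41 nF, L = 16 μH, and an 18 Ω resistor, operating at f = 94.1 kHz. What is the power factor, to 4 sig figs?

ω = 2πf = 591200 rad/s
X_L = ωL = 9.460 Ω
X_C = 1/(ωC) = 41.25 Ω
Net reactance X = X_L − X_C = -31.79 Ω
Z = 18.00 − j31.79 Ω
|Z| = √(18.00² + 31.79²) = 36.53 Ω
∠Z = arctan(-31.79/18.00) = -60.48°
cos φ = cos(-60.48°) = 0.4927

0.4927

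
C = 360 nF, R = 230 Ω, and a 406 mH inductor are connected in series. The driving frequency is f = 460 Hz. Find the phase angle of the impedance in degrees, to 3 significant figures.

42.7°

ω = 2πf = 2890 rad/s
X_L = ωL = 1170 Ω
X_C = 1/(ωC) = 961 Ω
Net reactance X = X_L − X_C = 212 Ω
Z = 230 + j212 Ω
|Z| = √(230² + 212²) = 313 Ω
∠Z = arctan(212/230) = 42.7°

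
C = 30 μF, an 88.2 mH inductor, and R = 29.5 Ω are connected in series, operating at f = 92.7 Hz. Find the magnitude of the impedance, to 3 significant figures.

30.1 Ω

ω = 2πf = 582.5 rad/s
X_L = ωL = 51.4 Ω
X_C = 1/(ωC) = 57.2 Ω
Net reactance X = X_L − X_C = -5.86 Ω
Z = 29.5 − j5.86 Ω
|Z| = √(29.5² + 5.86²) = 30.1 Ω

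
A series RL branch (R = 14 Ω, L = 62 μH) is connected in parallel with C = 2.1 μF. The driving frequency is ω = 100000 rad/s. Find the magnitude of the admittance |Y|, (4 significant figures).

X_L = ωL = 6.200 Ω
X_C = 1/(ωC) = 4.762 Ω
Branch 1 (R+jX_L): Z₁ = 14.00 + j6.200 Ω, |Z₁| = 15.31 Ω
Branch 2 (−jX_C): Z₂ = −j4.762 Ω
Parallel: Z = Z₁Z₂/(Z₁+Z₂), |Z| = 5.181 Ω, ∠Z = -71.98°
|Y| = 1/|Z| = 193.0 mS

193.0 mS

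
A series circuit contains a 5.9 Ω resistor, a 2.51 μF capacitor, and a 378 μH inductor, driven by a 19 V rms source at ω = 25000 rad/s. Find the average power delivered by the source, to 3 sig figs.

27.7 W

X_L = ωL = 9.45 Ω
X_C = 1/(ωC) = 15.9 Ω
Net reactance X = X_L − X_C = -6.49 Ω
Z = 5.90 − j6.49 Ω
|Z| = √(5.90² + 6.49²) = 8.77 Ω
∠Z = arctan(-6.49/5.90) = -47.7°
I = V/|Z| = 2.17 A
P = VI cos φ = 19 × 2.17 × cos(-47.7°) = 27.7 W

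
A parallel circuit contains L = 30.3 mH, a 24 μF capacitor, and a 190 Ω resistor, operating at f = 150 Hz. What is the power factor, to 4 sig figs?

0.3908

ω = 2πf = 942.5 rad/s
X_L = ωL = 28.56 Ω
X_C = 1/(ωC) = 44.21 Ω
Parallel: admittances add. Y = 1/R + 1/(jωL) + jωC
Y = (0.005263 − j0.01240) S
|Y| = 0.01347 S → |Z| = 1/|Y| = 74.24 Ω, ∠Z = −∠Y = 67.00°
cos φ = cos(67.00°) = 0.3908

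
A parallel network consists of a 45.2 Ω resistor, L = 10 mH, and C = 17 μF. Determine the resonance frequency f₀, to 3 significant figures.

386 Hz

ω₀ = 1/√(LC) = 1/√(0.01 × 1.7e-05) = 2425 rad/s
f₀ = ω₀/(2π) = 386 Hz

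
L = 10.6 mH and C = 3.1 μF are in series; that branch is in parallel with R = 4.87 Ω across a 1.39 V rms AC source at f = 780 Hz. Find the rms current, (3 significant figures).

302 mA

ω = 2πf = 4901 rad/s
X_L = ωL = 51.9 Ω
X_C = 1/(ωC) = 65.8 Ω
Branch 1: Z₁ = R = 4.87 Ω
Branch 2 (series LC): Z₂ = j(X_L − X_C) = −j13.9 Ω
Parallel: Z = Z₁Z₂/(Z₁+Z₂), |Z| = 4.60 Ω, ∠Z = -19.3°
I = V/|Z| = 1.39/4.60 = 302 mA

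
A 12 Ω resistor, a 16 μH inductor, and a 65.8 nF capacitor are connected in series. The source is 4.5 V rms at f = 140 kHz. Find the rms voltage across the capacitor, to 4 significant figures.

6.260 V

ω = 2πf = 879600 rad/s
X_L = ωL = 14.07 Ω
X_C = 1/(ωC) = 17.28 Ω
Net reactance X = X_L − X_C = -3.203 Ω
Z = 12.00 − j3.203 Ω
|Z| = √(12.00² + 3.203²) = 12.42 Ω
I = V/|Z| = 362.3 mA
V_C = I·|Z_C| = 0.3623 × 17.28 = 6.260 V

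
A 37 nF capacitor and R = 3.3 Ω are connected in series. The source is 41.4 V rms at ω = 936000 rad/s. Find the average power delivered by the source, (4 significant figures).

X_C = 1/(ωC) = 28.88 Ω
Z = 3.300 − j28.88 Ω
|Z| = √(3.300² + 28.88²) = 29.06 Ω
∠Z = arctan(-28.88/3.300) = -83.48°
I = V/|Z| = 1.424 A
P = VI cos φ = 41.4 × 1.424 × cos(-83.48°) = 6.696 W

6.696 W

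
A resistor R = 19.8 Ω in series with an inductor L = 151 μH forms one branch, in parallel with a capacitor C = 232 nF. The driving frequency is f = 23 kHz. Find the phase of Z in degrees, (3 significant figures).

-20.2°

ω = 2πf = 144500 rad/s
X_L = ωL = 21.8 Ω
X_C = 1/(ωC) = 29.8 Ω
Branch 1 (R+jX_L): Z₁ = 19.8 + j21.8 Ω, |Z₁| = 29.5 Ω
Branch 2 (−jX_C): Z₂ = −j29.8 Ω
Parallel: Z = Z₁Z₂/(Z₁+Z₂), |Z| = 41.2 Ω, ∠Z = -20.2°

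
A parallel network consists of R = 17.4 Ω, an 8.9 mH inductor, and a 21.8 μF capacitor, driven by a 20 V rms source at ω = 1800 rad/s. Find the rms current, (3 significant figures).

1.24 A

X_L = ωL = 16.0 Ω
X_C = 1/(ωC) = 25.5 Ω
Parallel: admittances add. Y = 1/R + 1/(jωL) + jωC
Y = (0.0575 − j0.0232) S
|Y| = 0.0620 S → |Z| = 1/|Y| = 16.1 Ω, ∠Z = −∠Y = 22.0°
I = V/|Z| = 20/16.1 = 1.24 A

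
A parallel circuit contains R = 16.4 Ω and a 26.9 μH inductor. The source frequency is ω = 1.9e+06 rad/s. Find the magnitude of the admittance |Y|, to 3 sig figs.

64.0 mS

X_L = ωL = 51.1 Ω
Parallel: admittances add. Y = 1/R + 1/(jωL)
Y = (0.0610 − j0.0196) S
|Y| = 0.0640 S → |Z| = 1/|Y| = 15.6 Ω, ∠Z = −∠Y = 17.8°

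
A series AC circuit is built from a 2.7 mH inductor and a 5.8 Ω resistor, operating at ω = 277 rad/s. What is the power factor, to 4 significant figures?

X_L = ωL = 0.7479 Ω
Z = 5.800 + j0.7479 Ω
|Z| = √(5.800² + 0.7479²) = 5.848 Ω
∠Z = arctan(0.7479/5.800) = 7.348°
cos φ = cos(7.348°) = 0.9918

0.9918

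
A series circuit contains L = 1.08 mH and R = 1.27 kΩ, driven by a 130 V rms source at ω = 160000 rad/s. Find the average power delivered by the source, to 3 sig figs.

13.1 W

X_L = ωL = 173 Ω
Z = 1270 + j173 Ω
|Z| = √(1270² + 173²) = 1280 Ω
∠Z = arctan(173/1270) = 7.75°
I = V/|Z| = 101 mA
P = VI cos φ = 130 × 0.101 × cos(7.75°) = 13.1 W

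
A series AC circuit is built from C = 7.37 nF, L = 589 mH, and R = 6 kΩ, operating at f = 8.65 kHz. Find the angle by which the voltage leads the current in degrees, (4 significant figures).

78.51°

ω = 2πf = 54350 rad/s
X_L = ωL = 32010 Ω
X_C = 1/(ωC) = 2497 Ω
Net reactance X = X_L − X_C = 29520 Ω
Z = 6000 + j29520 Ω
|Z| = √(6000² + 29520²) = 30120 Ω
∠Z = arctan(29520/6000) = 78.51°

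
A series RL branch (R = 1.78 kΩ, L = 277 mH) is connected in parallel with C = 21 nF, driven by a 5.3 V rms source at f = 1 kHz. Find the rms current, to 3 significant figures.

ω = 2πf = 6283 rad/s
X_L = ωL = 1740 Ω
X_C = 1/(ωC) = 7580 Ω
Branch 1 (R+jX_L): Z₁ = 1780 + j1740 Ω, |Z₁| = 2490 Ω
Branch 2 (−jX_C): Z₂ = −j7580 Ω
Parallel: Z = Z₁Z₂/(Z₁+Z₂), |Z| = 3090 Ω, ∠Z = 27.4°
I = V/|Z| = 5.3/3090 = 1.71 mA

1.71 mA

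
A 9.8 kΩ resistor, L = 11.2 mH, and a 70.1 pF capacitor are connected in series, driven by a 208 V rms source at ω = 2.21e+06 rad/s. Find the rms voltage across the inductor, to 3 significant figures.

X_L = ωL = 24800 Ω
X_C = 1/(ωC) = 6450 Ω
Net reactance X = X_L − X_C = 18300 Ω
Z = 9800 + j18300 Ω
|Z| = √(9800² + 18300²) = 20800 Ω
I = V/|Z| = 10.0 mA
V_L = I·|Z_L| = 0.0100 × 24800 = 248 V

248 V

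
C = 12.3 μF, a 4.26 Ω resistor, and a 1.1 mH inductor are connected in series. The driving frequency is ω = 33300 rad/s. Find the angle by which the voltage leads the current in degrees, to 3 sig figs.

82.9°

X_L = ωL = 36.6 Ω
X_C = 1/(ωC) = 2.44 Ω
Net reactance X = X_L − X_C = 34.2 Ω
Z = 4.26 + j34.2 Ω
|Z| = √(4.26² + 34.2²) = 34.5 Ω
∠Z = arctan(34.2/4.26) = 82.9°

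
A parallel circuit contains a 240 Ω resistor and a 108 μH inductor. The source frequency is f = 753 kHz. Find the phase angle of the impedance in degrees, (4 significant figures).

ω = 2πf = 4.731e+06 rad/s
X_L = ωL = 511.0 Ω
Parallel: admittances add. Y = 1/R + 1/(jωL)
Y = (0.004167 − j0.001957) S
|Y| = 0.004603 S → |Z| = 1/|Y| = 217.2 Ω, ∠Z = −∠Y = 25.16°

25.16°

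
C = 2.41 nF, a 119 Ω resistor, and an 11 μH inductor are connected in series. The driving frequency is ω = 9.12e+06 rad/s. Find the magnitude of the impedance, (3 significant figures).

X_L = ωL = 100 Ω
X_C = 1/(ωC) = 45.5 Ω
Net reactance X = X_L − X_C = 54.8 Ω
Z = 119 + j54.8 Ω
|Z| = √(119² + 54.8²) = 131 Ω

131 Ω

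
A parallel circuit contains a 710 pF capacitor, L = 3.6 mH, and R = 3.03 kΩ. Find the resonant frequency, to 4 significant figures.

ω₀ = 1/√(LC) = 1/√(0.0036 × 7.1e-10) = 625500 rad/s
f₀ = ω₀/(2π) = 99.55 kHz

99.55 kHz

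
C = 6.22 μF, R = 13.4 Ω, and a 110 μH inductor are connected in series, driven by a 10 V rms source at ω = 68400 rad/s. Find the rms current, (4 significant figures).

696.2 mA

X_L = ωL = 7.524 Ω
X_C = 1/(ωC) = 2.350 Ω
Net reactance X = X_L − X_C = 5.174 Ω
Z = 13.40 + j5.174 Ω
|Z| = √(13.40² + 5.174²) = 14.36 Ω
I = V/|Z| = 10/14.36 = 696.2 mA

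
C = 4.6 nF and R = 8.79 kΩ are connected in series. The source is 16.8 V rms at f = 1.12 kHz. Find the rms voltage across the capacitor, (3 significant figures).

ω = 2πf = 7037 rad/s
X_C = 1/(ωC) = 30900 Ω
Z = 8790 − j30900 Ω
|Z| = √(8790² + 30900²) = 32100 Ω
I = V/|Z| = 523 μA
V_C = I·|Z_C| = 0.000523 × 30900 = 16.2 V

16.2 V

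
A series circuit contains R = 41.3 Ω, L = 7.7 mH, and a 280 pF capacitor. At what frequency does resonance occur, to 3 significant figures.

108 kHz

ω₀ = 1/√(LC) = 1/√(0.0077 × 2.8e-10) = 681000 rad/s
f₀ = ω₀/(2π) = 108 kHz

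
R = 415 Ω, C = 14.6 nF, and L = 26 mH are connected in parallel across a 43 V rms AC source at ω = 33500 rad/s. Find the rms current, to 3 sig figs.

X_L = ωL = 871 Ω
X_C = 1/(ωC) = 2040 Ω
Parallel: admittances add. Y = 1/R + 1/(jωL) + jωC
Y = (0.00241 − j0.000659) S
|Y| = 0.00250 S → |Z| = 1/|Y| = 400 Ω, ∠Z = −∠Y = 15.3°
I = V/|Z| = 43/400 = 107 mA

107 mA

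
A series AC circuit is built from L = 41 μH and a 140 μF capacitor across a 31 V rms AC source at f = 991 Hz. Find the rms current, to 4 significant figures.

34.76 A

ω = 2πf = 6227 rad/s
X_L = ωL = 0.2553 Ω
X_C = 1/(ωC) = 1.147 Ω
Net reactance X = X_L − X_C = -0.8919 Ω
Z = − j0.8919 Ω
|Z| = √(0² + 0.8919²) = 0.8919 Ω
I = V/|Z| = 31/0.8919 = 34.76 A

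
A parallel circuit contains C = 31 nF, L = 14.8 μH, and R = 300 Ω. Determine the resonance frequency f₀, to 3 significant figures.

ω₀ = 1/√(LC) = 1/√(1.48e-05 × 3.1e-08) = 1.476e+06 rad/s
f₀ = ω₀/(2π) = 235 kHz

235 kHz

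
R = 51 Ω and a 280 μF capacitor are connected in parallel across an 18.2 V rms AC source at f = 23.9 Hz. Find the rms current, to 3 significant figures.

ω = 2πf = 150.2 rad/s
X_C = 1/(ωC) = 23.8 Ω
Parallel: admittances add. Y = 1/R + jωC
Y = (0.0196 + j0.0420) S
|Y| = 0.0464 S → |Z| = 1/|Y| = 21.6 Ω, ∠Z = −∠Y = -65.0°
I = V/|Z| = 18.2/21.6 = 844 mA

844 mA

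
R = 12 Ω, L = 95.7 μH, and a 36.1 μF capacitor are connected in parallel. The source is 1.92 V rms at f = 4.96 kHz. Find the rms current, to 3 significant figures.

ω = 2πf = 31160 rad/s
X_L = ωL = 2.98 Ω
X_C = 1/(ωC) = 0.889 Ω
Parallel: admittances add. Y = 1/R + 1/(jωL) + jωC
Y = (0.0833 + j0.790) S
|Y| = 0.794 S → |Z| = 1/|Y| = 1.26 Ω, ∠Z = −∠Y = -84.0°
I = V/|Z| = 1.92/1.26 = 1.52 A

1.52 A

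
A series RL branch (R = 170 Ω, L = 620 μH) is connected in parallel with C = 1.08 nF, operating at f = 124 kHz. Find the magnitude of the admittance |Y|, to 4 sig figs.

ω = 2πf = 779100 rad/s
X_L = ωL = 483.1 Ω
X_C = 1/(ωC) = 1188 Ω
Branch 1 (R+jX_L): Z₁ = 170.0 + j483.1 Ω, |Z₁| = 512.1 Ω
Branch 2 (−jX_C): Z₂ = −j1188 Ω
Parallel: Z = Z₁Z₂/(Z₁+Z₂), |Z| = 838.8 Ω, ∠Z = 57.06°
|Y| = 1/|Z| = 1.192 mS

1.192 mS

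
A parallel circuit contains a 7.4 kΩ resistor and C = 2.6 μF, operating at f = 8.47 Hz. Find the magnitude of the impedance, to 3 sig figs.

ω = 2πf = 53.22 rad/s
X_C = 1/(ωC) = 7230 Ω
Parallel: admittances add. Y = 1/R + jωC
Y = (0.000135 + j0.000138) S
|Y| = 0.000193 S → |Z| = 1/|Y| = 5170 Ω, ∠Z = −∠Y = -45.7°

5170 Ω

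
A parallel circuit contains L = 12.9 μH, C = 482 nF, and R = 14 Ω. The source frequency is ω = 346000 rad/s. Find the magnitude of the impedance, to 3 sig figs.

10.9 Ω

X_L = ωL = 4.46 Ω
X_C = 1/(ωC) = 6.00 Ω
Parallel: admittances add. Y = 1/R + 1/(jωL) + jωC
Y = (0.0714 − j0.0573) S
|Y| = 0.0916 S → |Z| = 1/|Y| = 10.9 Ω, ∠Z = −∠Y = 38.7°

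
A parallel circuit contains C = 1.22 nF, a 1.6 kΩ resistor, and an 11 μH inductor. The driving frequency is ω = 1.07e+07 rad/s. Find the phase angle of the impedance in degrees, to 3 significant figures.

X_L = ωL = 118 Ω
X_C = 1/(ωC) = 76.6 Ω
Parallel: admittances add. Y = 1/R + 1/(jωL) + jωC
Y = (0.000625 + j0.00456) S
|Y| = 0.00460 S → |Z| = 1/|Y| = 217 Ω, ∠Z = −∠Y = -82.2°

-82.2°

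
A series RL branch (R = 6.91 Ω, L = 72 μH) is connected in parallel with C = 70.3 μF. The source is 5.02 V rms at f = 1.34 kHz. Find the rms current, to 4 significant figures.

2.996 A

ω = 2πf = 8419 rad/s
X_L = ωL = 0.6062 Ω
X_C = 1/(ωC) = 1.690 Ω
Branch 1 (R+jX_L): Z₁ = 6.910 + j0.6062 Ω, |Z₁| = 6.937 Ω
Branch 2 (−jX_C): Z₂ = −j1.690 Ω
Parallel: Z = Z₁Z₂/(Z₁+Z₂), |Z| = 1.676 Ω, ∠Z = -76.08°
I = V/|Z| = 5.02/1.676 = 2.996 A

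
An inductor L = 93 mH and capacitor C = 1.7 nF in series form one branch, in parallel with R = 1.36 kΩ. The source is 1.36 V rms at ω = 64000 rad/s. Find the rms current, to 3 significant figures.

1.08 mA

X_L = ωL = 5950 Ω
X_C = 1/(ωC) = 9190 Ω
Branch 1: Z₁ = R = 1360 Ω
Branch 2 (series LC): Z₂ = j(X_L − X_C) = −j3240 Ω
Parallel: Z = Z₁Z₂/(Z₁+Z₂), |Z| = 1250 Ω, ∠Z = -22.8°
I = V/|Z| = 1.36/1250 = 1.08 mA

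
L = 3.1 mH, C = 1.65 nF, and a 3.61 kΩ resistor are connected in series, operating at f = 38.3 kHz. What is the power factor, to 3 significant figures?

0.898

ω = 2πf = 240600 rad/s
X_L = ωL = 746 Ω
X_C = 1/(ωC) = 2520 Ω
Net reactance X = X_L − X_C = -1770 Ω
Z = 3610 − j1770 Ω
|Z| = √(3610² + 1770²) = 4020 Ω
∠Z = arctan(-1770/3610) = -26.2°
cos φ = cos(-26.2°) = 0.898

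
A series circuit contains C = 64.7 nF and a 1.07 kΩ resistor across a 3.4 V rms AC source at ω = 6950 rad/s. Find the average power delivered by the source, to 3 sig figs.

X_C = 1/(ωC) = 2220 Ω
Z = 1070 − j2220 Ω
|Z| = √(1070² + 2220²) = 2470 Ω
∠Z = arctan(-2220/1070) = -64.3°
I = V/|Z| = 1.38 mA
P = VI cos φ = 3.4 × 0.00138 × cos(-64.3°) = 2.03 mW

2.03 mW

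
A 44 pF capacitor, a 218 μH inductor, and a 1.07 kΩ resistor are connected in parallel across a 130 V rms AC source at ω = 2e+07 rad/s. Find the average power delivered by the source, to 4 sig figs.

X_L = ωL = 4360 Ω
X_C = 1/(ωC) = 1136 Ω
Parallel: admittances add. Y = 1/R + 1/(jωL) + jωC
Y = (0.0009346 + j0.0006506) S
|Y| = 0.001139 S → |Z| = 1/|Y| = 878.1 Ω, ∠Z = −∠Y = -34.85°
I = V/|Z| = 148.0 mA
P = VI cos φ = 130 × 0.1480 × cos(-34.85°) = 15.79 W

15.79 W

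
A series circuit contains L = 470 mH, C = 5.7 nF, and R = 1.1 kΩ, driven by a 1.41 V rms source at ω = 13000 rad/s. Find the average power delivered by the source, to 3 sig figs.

X_L = ωL = 6110 Ω
X_C = 1/(ωC) = 13500 Ω
Net reactance X = X_L − X_C = -7390 Ω
Z = 1100 − j7390 Ω
|Z| = √(1100² + 7390²) = 7470 Ω
∠Z = arctan(-7390/1100) = -81.5°
I = V/|Z| = 189 μA
P = VI cos φ = 1.41 × 0.000189 × cos(-81.5°) = 39.2 μW

39.2 μW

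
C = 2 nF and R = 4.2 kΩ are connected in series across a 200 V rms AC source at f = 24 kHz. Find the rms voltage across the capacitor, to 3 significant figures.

ω = 2πf = 150800 rad/s
X_C = 1/(ωC) = 3320 Ω
Z = 4200 − j3320 Ω
|Z| = √(4200² + 3320²) = 5350 Ω
I = V/|Z| = 37.4 mA
V_C = I·|Z_C| = 0.0374 × 3320 = 124 V

124 V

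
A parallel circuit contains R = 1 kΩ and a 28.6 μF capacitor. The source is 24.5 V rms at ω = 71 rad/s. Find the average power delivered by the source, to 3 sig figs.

600 mW

X_C = 1/(ωC) = 492 Ω
Parallel: admittances add. Y = 1/R + jωC
Y = (0.00100 + j0.00203) S
|Y| = 0.00226 S → |Z| = 1/|Y| = 442 Ω, ∠Z = −∠Y = -63.8°
I = V/|Z| = 55.5 mA
P = VI cos φ = 24.5 × 0.0555 × cos(-63.8°) = 600 mW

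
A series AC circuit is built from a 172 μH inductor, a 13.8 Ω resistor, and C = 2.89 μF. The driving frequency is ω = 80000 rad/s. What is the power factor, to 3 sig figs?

X_L = ωL = 13.8 Ω
X_C = 1/(ωC) = 4.33 Ω
Net reactance X = X_L − X_C = 9.43 Ω
Z = 13.8 + j9.43 Ω
|Z| = √(13.8² + 9.43²) = 16.7 Ω
∠Z = arctan(9.43/13.8) = 34.4°
cos φ = cos(34.4°) = 0.826

0.826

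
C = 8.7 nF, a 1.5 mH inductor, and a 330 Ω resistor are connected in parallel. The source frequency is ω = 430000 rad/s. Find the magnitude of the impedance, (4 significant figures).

X_L = ωL = 645.0 Ω
X_C = 1/(ωC) = 267.3 Ω
Parallel: admittances add. Y = 1/R + 1/(jωL) + jωC
Y = (0.003030 + j0.002191) S
|Y| = 0.003739 S → |Z| = 1/|Y| = 267.4 Ω, ∠Z = −∠Y = -35.86°

267.4 Ω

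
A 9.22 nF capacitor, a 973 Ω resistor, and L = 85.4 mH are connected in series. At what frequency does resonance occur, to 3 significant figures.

5.67 kHz

ω₀ = 1/√(LC) = 1/√(0.0854 × 9.22e-09) = 35640 rad/s
f₀ = ω₀/(2π) = 5.67 kHz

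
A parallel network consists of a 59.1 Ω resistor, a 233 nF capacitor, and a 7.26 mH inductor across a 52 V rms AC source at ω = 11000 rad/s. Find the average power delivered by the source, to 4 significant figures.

X_L = ωL = 79.86 Ω
X_C = 1/(ωC) = 390.2 Ω
Parallel: admittances add. Y = 1/R + 1/(jωL) + jωC
Y = (0.01692 − j0.009959) S
|Y| = 0.01963 S → |Z| = 1/|Y| = 50.93 Ω, ∠Z = −∠Y = 30.48°
I = V/|Z| = 1.021 A
P = VI cos φ = 52 × 1.021 × cos(30.48°) = 45.75 W

45.75 W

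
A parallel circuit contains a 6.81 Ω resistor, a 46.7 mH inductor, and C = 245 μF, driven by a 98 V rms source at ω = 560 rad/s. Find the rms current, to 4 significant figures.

17.35 A

X_L = ωL = 26.15 Ω
X_C = 1/(ωC) = 7.289 Ω
Parallel: admittances add. Y = 1/R + 1/(jωL) + jωC
Y = (0.1468 + j0.09896) S
|Y| = 0.1771 S → |Z| = 1/|Y| = 5.647 Ω, ∠Z = −∠Y = -33.98°
I = V/|Z| = 98/5.647 = 17.35 A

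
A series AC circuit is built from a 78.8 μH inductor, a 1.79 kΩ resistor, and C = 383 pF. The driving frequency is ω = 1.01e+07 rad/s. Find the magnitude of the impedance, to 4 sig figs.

X_L = ωL = 795.9 Ω
X_C = 1/(ωC) = 258.5 Ω
Net reactance X = X_L − X_C = 537.4 Ω
Z = 1790 + j537.4 Ω
|Z| = √(1790² + 537.4²) = 1869 Ω

1869 Ω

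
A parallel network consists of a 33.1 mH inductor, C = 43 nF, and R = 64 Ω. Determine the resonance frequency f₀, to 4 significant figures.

ω₀ = 1/√(LC) = 1/√(0.0331 × 4.3e-08) = 26510 rad/s
f₀ = ω₀/(2π) = 4.219 kHz

4.219 kHz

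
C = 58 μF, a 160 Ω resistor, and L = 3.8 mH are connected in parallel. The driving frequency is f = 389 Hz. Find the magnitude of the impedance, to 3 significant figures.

28.9 Ω

ω = 2πf = 2444 rad/s
X_L = ωL = 9.29 Ω
X_C = 1/(ωC) = 7.05 Ω
Parallel: admittances add. Y = 1/R + 1/(jωL) + jωC
Y = (0.00625 + j0.0341) S
|Y| = 0.0347 S → |Z| = 1/|Y| = 28.9 Ω, ∠Z = −∠Y = -79.6°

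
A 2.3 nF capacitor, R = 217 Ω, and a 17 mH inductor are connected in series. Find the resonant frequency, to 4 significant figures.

ω₀ = 1/√(LC) = 1/√(0.017 × 2.3e-09) = 159900 rad/s
f₀ = ω₀/(2π) = 25.45 kHz

25.45 kHz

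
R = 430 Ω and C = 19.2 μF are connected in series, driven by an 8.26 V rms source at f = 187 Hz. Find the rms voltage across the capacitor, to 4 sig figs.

0.8470 V

ω = 2πf = 1175 rad/s
X_C = 1/(ωC) = 44.33 Ω
Z = 430.0 − j44.33 Ω
|Z| = √(430.0² + 44.33²) = 432.3 Ω
I = V/|Z| = 19.11 mA
V_C = I·|Z_C| = 0.01911 × 44.33 = 0.8470 V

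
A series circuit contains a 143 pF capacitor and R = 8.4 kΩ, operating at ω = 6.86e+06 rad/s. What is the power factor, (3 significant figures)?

0.993

X_C = 1/(ωC) = 1020 Ω
Z = 8400 − j1020 Ω
|Z| = √(8400² + 1020²) = 8460 Ω
∠Z = arctan(-1020/8400) = -6.92°
cos φ = cos(-6.92°) = 0.993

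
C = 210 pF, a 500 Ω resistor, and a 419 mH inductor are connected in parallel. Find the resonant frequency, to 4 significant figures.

ω₀ = 1/√(LC) = 1/√(0.419 × 2.1e-10) = 106600 rad/s
f₀ = ω₀/(2π) = 16.97 kHz

16.97 kHz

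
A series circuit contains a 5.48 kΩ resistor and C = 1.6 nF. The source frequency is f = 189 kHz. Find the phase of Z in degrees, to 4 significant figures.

-5.486°

ω = 2πf = 1.188e+06 rad/s
X_C = 1/(ωC) = 526.3 Ω
Z = 5480 − j526.3 Ω
|Z| = √(5480² + 526.3²) = 5505 Ω
∠Z = arctan(-526.3/5480) = -5.486°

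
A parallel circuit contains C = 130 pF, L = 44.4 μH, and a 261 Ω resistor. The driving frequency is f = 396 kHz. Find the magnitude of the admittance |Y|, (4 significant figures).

ω = 2πf = 2.488e+06 rad/s
X_L = ωL = 110.5 Ω
X_C = 1/(ωC) = 3092 Ω
Parallel: admittances add. Y = 1/R + 1/(jωL) + jωC
Y = (0.003831 − j0.008728) S
|Y| = 0.009532 S → |Z| = 1/|Y| = 104.9 Ω, ∠Z = −∠Y = 66.30°

9.532 mS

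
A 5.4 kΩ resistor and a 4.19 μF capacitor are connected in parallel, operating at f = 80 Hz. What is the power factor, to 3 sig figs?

ω = 2πf = 502.7 rad/s
X_C = 1/(ωC) = 475 Ω
Parallel: admittances add. Y = 1/R + jωC
Y = (0.000185 + j0.00211) S
|Y| = 0.00211 S → |Z| = 1/|Y| = 473 Ω, ∠Z = −∠Y = -85.0°
cos φ = cos(-85.0°) = 0.0876

0.0876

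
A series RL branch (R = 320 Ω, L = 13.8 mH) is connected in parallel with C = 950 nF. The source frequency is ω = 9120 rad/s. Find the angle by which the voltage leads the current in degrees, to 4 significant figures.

-70.40°

X_L = ωL = 125.9 Ω
X_C = 1/(ωC) = 115.4 Ω
Branch 1 (R+jX_L): Z₁ = 320.0 + j125.9 Ω, |Z₁| = 343.9 Ω
Branch 2 (−jX_C): Z₂ = −j115.4 Ω
Parallel: Z = Z₁Z₂/(Z₁+Z₂), |Z| = 124.0 Ω, ∠Z = -70.40°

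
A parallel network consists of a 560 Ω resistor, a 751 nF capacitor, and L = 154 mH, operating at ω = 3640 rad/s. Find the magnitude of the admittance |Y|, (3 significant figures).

2.02 mS

X_L = ωL = 561 Ω
X_C = 1/(ωC) = 366 Ω
Parallel: admittances add. Y = 1/R + 1/(jωL) + jωC
Y = (0.00179 + j0.000950) S
|Y| = 0.00202 S → |Z| = 1/|Y| = 494 Ω, ∠Z = −∠Y = -28.0°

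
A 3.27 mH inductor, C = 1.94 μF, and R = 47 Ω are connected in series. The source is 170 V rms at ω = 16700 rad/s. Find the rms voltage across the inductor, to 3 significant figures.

176 V

X_L = ωL = 54.6 Ω
X_C = 1/(ωC) = 30.9 Ω
Net reactance X = X_L − X_C = 23.7 Ω
Z = 47.0 + j23.7 Ω
|Z| = √(47.0² + 23.7²) = 52.7 Ω
I = V/|Z| = 3.23 A
V_L = I·|Z_L| = 3.23 × 54.6 = 176 V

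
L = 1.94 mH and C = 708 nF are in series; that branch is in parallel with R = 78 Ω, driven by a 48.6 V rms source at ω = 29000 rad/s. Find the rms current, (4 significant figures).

6.462 A

X_L = ωL = 56.26 Ω
X_C = 1/(ωC) = 48.70 Ω
Branch 1: Z₁ = R = 78.00 Ω
Branch 2 (series LC): Z₂ = j(X_L − X_C) = j7.556 Ω
Parallel: Z = Z₁Z₂/(Z₁+Z₂), |Z| = 7.520 Ω, ∠Z = 84.47°
I = V/|Z| = 48.6/7.520 = 6.462 A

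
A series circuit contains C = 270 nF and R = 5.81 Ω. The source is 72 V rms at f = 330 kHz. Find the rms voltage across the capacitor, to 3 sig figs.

ω = 2πf = 2.073e+06 rad/s
X_C = 1/(ωC) = 1.79 Ω
Z = 5.81 − j1.79 Ω
|Z| = √(5.81² + 1.79²) = 6.08 Ω
I = V/|Z| = 11.8 A
V_C = I·|Z_C| = 11.8 × 1.79 = 21.2 V

21.2 V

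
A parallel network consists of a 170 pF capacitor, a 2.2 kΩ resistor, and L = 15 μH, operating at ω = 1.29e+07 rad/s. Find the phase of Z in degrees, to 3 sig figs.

81.3°

X_L = ωL = 194 Ω
X_C = 1/(ωC) = 456 Ω
Parallel: admittances add. Y = 1/R + 1/(jωL) + jωC
Y = (0.000455 − j0.00297) S
|Y| = 0.00301 S → |Z| = 1/|Y| = 332 Ω, ∠Z = −∠Y = 81.3°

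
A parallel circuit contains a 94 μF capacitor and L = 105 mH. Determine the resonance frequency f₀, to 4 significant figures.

ω₀ = 1/√(LC) = 1/√(0.105 × 9.4e-05) = 318.3 rad/s
f₀ = ω₀/(2π) = 50.66 Hz

50.66 Hz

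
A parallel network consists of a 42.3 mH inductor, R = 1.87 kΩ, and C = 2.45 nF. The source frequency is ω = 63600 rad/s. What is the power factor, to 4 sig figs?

0.9273

X_L = ωL = 2690 Ω
X_C = 1/(ωC) = 6418 Ω
Parallel: admittances add. Y = 1/R + 1/(jωL) + jωC
Y = (0.0005348 − j0.0002159) S
|Y| = 0.0005767 S → |Z| = 1/|Y| = 1734 Ω, ∠Z = −∠Y = 21.98°
cos φ = cos(21.98°) = 0.9273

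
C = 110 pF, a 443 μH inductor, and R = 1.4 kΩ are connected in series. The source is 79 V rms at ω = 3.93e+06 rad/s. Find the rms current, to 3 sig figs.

52.2 mA

X_L = ωL = 1740 Ω
X_C = 1/(ωC) = 2310 Ω
Net reactance X = X_L − X_C = -572 Ω
Z = 1400 − j572 Ω
|Z| = √(1400² + 572²) = 1510 Ω
I = V/|Z| = 79/1510 = 52.2 mA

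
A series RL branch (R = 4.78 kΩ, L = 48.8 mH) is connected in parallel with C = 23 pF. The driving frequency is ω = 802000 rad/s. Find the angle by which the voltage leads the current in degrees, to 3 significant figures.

65.4°

X_L = ωL = 39100 Ω
X_C = 1/(ωC) = 54200 Ω
Branch 1 (R+jX_L): Z₁ = 4780 + j39100 Ω, |Z₁| = 39400 Ω
Branch 2 (−jX_C): Z₂ = −j54200 Ω
Parallel: Z = Z₁Z₂/(Z₁+Z₂), |Z| = 135000 Ω, ∠Z = 65.4°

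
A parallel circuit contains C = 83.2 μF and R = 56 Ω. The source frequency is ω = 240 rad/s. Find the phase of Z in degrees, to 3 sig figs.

X_C = 1/(ωC) = 50.1 Ω
Parallel: admittances add. Y = 1/R + jωC
Y = (0.0179 + j0.0200) S
|Y| = 0.0268 S → |Z| = 1/|Y| = 37.3 Ω, ∠Z = −∠Y = -48.2°

-48.2°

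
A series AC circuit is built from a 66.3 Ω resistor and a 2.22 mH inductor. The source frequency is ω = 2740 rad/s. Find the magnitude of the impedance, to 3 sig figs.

66.6 Ω

X_L = ωL = 6.08 Ω
Z = 66.3 + j6.08 Ω
|Z| = √(66.3² + 6.08²) = 66.6 Ω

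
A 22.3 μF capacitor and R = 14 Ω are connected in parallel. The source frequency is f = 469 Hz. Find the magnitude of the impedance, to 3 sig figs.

10.3 Ω

ω = 2πf = 2947 rad/s
X_C = 1/(ωC) = 15.2 Ω
Parallel: admittances add. Y = 1/R + jωC
Y = (0.0714 + j0.0657) S
|Y| = 0.0971 S → |Z| = 1/|Y| = 10.3 Ω, ∠Z = −∠Y = -42.6°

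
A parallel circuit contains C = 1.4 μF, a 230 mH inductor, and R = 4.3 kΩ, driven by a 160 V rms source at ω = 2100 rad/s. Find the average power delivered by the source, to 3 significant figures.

5.95 W

X_L = ωL = 483 Ω
X_C = 1/(ωC) = 340 Ω
Parallel: admittances add. Y = 1/R + 1/(jωL) + jωC
Y = (0.000233 + j0.000870) S
|Y| = 0.000900 S → |Z| = 1/|Y| = 1110 Ω, ∠Z = −∠Y = -75.0°
I = V/|Z| = 144 mA
P = VI cos φ = 160 × 0.144 × cos(-75.0°) = 5.95 W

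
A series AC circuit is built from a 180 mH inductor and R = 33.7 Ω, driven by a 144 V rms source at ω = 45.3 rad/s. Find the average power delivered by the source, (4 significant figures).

X_L = ωL = 8.154 Ω
Z = 33.70 + j8.154 Ω
|Z| = √(33.70² + 8.154²) = 34.67 Ω
∠Z = arctan(8.154/33.70) = 13.60°
I = V/|Z| = 4.153 A
P = VI cos φ = 144 × 4.153 × cos(13.60°) = 581.3 W

581.3 W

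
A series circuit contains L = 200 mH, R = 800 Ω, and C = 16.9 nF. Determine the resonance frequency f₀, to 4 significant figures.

ω₀ = 1/√(LC) = 1/√(0.2 × 1.69e-08) = 17200 rad/s
f₀ = ω₀/(2π) = 2.738 kHz

2.738 kHz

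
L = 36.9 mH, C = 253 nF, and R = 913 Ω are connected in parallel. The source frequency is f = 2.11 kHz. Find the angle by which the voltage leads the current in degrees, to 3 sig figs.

-50.1°

ω = 2πf = 13260 rad/s
X_L = ωL = 489 Ω
X_C = 1/(ωC) = 298 Ω
Parallel: admittances add. Y = 1/R + 1/(jωL) + jωC
Y = (0.00110 + j0.00131) S
|Y| = 0.00171 S → |Z| = 1/|Y| = 586 Ω, ∠Z = −∠Y = -50.1°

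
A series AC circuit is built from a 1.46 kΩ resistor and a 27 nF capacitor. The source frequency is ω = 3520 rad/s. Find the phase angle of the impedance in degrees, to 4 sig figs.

X_C = 1/(ωC) = 10520 Ω
Z = 1460 − j10520 Ω
|Z| = √(1460² + 10520²) = 10620 Ω
∠Z = arctan(-10520/1460) = -82.10°

-82.10°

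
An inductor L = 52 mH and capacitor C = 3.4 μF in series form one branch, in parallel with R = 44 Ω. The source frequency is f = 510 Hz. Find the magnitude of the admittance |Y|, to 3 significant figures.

26.4 mS

ω = 2πf = 3204 rad/s
X_L = ωL = 167 Ω
X_C = 1/(ωC) = 91.8 Ω
Branch 1: Z₁ = R = 44.0 Ω
Branch 2 (series LC): Z₂ = j(X_L − X_C) = j74.8 Ω
Parallel: Z = Z₁Z₂/(Z₁+Z₂), |Z| = 37.9 Ω, ∠Z = 30.5°
|Y| = 1/|Z| = 26.4 mS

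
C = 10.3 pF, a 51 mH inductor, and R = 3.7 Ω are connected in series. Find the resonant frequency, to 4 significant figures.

ω₀ = 1/√(LC) = 1/√(0.051 × 1.03e-11) = 1.38e+06 rad/s
f₀ = ω₀/(2π) = 219.6 kHz

219.6 kHz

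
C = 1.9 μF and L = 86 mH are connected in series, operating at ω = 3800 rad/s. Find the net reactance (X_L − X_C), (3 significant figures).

188 Ω

X_L = ωL = 327 Ω
X_C = 1/(ωC) = 139 Ω
X = 327 − 139 = 188 Ω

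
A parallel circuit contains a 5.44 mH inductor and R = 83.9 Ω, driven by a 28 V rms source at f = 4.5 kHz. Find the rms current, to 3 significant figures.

380 mA

ω = 2πf = 28270 rad/s
X_L = ωL = 154 Ω
Parallel: admittances add. Y = 1/R + 1/(jωL)
Y = (0.0119 − j0.00650) S
|Y| = 0.0136 S → |Z| = 1/|Y| = 73.7 Ω, ∠Z = −∠Y = 28.6°
I = V/|Z| = 28/73.7 = 380 mA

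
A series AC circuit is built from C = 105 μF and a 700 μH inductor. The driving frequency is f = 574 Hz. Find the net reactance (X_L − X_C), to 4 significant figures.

ω = 2πf = 3607 rad/s
X_L = ωL = 2.525 Ω
X_C = 1/(ωC) = 2.641 Ω
X = 2.525 − 2.641 = -0.1161 Ω

-0.1161 Ω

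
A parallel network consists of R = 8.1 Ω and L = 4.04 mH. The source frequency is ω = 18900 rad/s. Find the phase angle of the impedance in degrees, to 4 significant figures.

6.055°

X_L = ωL = 76.36 Ω
Parallel: admittances add. Y = 1/R + 1/(jωL)
Y = (0.1235 − j0.01310) S
|Y| = 0.1241 S → |Z| = 1/|Y| = 8.055 Ω, ∠Z = −∠Y = 6.055°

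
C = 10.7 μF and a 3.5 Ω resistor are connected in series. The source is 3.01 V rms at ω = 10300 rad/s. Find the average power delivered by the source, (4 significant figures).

335.3 mW

X_C = 1/(ωC) = 9.074 Ω
Z = 3.500 − j9.074 Ω
|Z| = √(3.500² + 9.074²) = 9.725 Ω
∠Z = arctan(-9.074/3.500) = -68.91°
I = V/|Z| = 309.5 mA
P = VI cos φ = 3.01 × 0.3095 × cos(-68.91°) = 335.3 mW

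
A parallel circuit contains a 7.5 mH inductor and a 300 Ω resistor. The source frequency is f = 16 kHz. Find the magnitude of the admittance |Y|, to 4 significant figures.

ω = 2πf = 100500 rad/s
X_L = ωL = 754.0 Ω
Parallel: admittances add. Y = 1/R + 1/(jωL)
Y = (0.003333 − j0.001326) S
|Y| = 0.003588 S → |Z| = 1/|Y| = 278.7 Ω, ∠Z = −∠Y = 21.70°

3.588 mS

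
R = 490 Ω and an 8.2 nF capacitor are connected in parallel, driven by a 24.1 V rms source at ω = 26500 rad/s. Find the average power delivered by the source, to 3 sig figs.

X_C = 1/(ωC) = 4600 Ω
Parallel: admittances add. Y = 1/R + jωC
Y = (0.00204 + j0.000217) S
|Y| = 0.00205 S → |Z| = 1/|Y| = 487 Ω, ∠Z = −∠Y = -6.08°
I = V/|Z| = 49.5 mA
P = VI cos φ = 24.1 × 0.0495 × cos(-6.08°) = 1.19 W

1.19 W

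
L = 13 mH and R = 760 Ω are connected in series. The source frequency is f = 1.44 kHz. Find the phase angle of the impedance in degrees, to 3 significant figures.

8.80°

ω = 2πf = 9048 rad/s
X_L = ωL = 118 Ω
Z = 760 + j118 Ω
|Z| = √(760² + 118²) = 769 Ω
∠Z = arctan(118/760) = 8.80°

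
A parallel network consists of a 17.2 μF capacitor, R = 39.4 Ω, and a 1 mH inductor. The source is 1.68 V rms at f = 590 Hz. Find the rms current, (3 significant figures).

ω = 2πf = 3707 rad/s
X_L = ωL = 3.71 Ω
X_C = 1/(ωC) = 15.7 Ω
Parallel: admittances add. Y = 1/R + 1/(jωL) + jωC
Y = (0.0254 − j0.206) S
|Y| = 0.208 S → |Z| = 1/|Y| = 4.82 Ω, ∠Z = −∠Y = 83.0°
I = V/|Z| = 1.68/4.82 = 349 mA

349 mA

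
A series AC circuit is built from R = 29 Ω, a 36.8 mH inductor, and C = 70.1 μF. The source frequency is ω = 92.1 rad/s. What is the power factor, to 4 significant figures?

X_L = ωL = 3.389 Ω
X_C = 1/(ωC) = 154.9 Ω
Net reactance X = X_L − X_C = -151.5 Ω
Z = 29.00 − j151.5 Ω
|Z| = √(29.00² + 151.5²) = 154.3 Ω
∠Z = arctan(-151.5/29.00) = -79.16°
cos φ = cos(-79.16°) = 0.1880

0.1880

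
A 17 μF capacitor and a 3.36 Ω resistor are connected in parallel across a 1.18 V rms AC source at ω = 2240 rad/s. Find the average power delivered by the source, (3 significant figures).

414 mW

X_C = 1/(ωC) = 26.3 Ω
Parallel: admittances add. Y = 1/R + jωC
Y = (0.298 + j0.0381) S
|Y| = 0.300 S → |Z| = 1/|Y| = 3.33 Ω, ∠Z = −∠Y = -7.29°
I = V/|Z| = 354 mA
P = VI cos φ = 1.18 × 0.354 × cos(-7.29°) = 414 mW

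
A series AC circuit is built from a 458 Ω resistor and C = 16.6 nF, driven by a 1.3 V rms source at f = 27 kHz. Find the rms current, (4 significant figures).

ω = 2πf = 169600 rad/s
X_C = 1/(ωC) = 355.1 Ω
Z = 458.0 − j355.1 Ω
|Z| = √(458.0² + 355.1²) = 579.5 Ω
I = V/|Z| = 1.3/579.5 = 2.243 mA

2.243 mA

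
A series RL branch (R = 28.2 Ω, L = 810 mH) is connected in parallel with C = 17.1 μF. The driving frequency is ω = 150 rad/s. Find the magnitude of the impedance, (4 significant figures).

180.2 Ω

X_L = ωL = 121.5 Ω
X_C = 1/(ωC) = 389.9 Ω
Branch 1 (R+jX_L): Z₁ = 28.20 + j121.5 Ω, |Z₁| = 124.7 Ω
Branch 2 (−jX_C): Z₂ = −j389.9 Ω
Parallel: Z = Z₁Z₂/(Z₁+Z₂), |Z| = 180.2 Ω, ∠Z = 70.93°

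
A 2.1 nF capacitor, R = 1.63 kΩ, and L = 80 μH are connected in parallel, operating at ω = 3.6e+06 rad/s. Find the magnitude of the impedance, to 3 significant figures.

X_L = ωL = 288 Ω
X_C = 1/(ωC) = 132 Ω
Parallel: admittances add. Y = 1/R + 1/(jωL) + jωC
Y = (0.000613 + j0.00409) S
|Y| = 0.00413 S → |Z| = 1/|Y| = 242 Ω, ∠Z = −∠Y = -81.5°

242 Ω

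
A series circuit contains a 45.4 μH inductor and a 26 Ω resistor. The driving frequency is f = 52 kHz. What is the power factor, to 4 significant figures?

ω = 2πf = 326700 rad/s
X_L = ωL = 14.83 Ω
Z = 26.00 + j14.83 Ω
|Z| = √(26.00² + 14.83²) = 29.93 Ω
∠Z = arctan(14.83/26.00) = 29.71°
cos φ = cos(29.71°) = 0.8686

0.8686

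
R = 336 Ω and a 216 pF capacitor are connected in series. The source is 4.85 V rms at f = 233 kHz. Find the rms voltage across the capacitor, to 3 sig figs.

4.82 V

ω = 2πf = 1.464e+06 rad/s
X_C = 1/(ωC) = 3160 Ω
Z = 336 − j3160 Ω
|Z| = √(336² + 3160²) = 3180 Ω
I = V/|Z| = 1.53 mA
V_C = I·|Z_C| = 0.00153 × 3160 = 4.82 V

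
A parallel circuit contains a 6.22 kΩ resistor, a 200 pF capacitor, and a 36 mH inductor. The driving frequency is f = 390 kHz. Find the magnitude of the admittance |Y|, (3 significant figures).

ω = 2πf = 2.45e+06 rad/s
X_L = ωL = 88200 Ω
X_C = 1/(ωC) = 2040 Ω
Parallel: admittances add. Y = 1/R + 1/(jωL) + jωC
Y = (0.000161 + j0.000479) S
|Y| = 0.000505 S → |Z| = 1/|Y| = 1980 Ω, ∠Z = −∠Y = -71.4°

505 μS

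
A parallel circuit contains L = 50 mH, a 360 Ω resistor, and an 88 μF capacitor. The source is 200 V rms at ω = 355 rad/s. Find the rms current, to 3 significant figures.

X_L = ωL = 17.8 Ω
X_C = 1/(ωC) = 32.0 Ω
Parallel: admittances add. Y = 1/R + 1/(jωL) + jωC
Y = (0.00278 − j0.0251) S
|Y| = 0.0253 S → |Z| = 1/|Y| = 39.6 Ω, ∠Z = −∠Y = 83.7°
I = V/|Z| = 200/39.6 = 5.05 A

5.05 A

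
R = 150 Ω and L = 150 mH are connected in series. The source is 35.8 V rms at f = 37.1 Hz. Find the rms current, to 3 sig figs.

232 mA

ω = 2πf = 233.1 rad/s
X_L = ωL = 35.0 Ω
Z = 150 + j35.0 Ω
|Z| = √(150² + 35.0²) = 154 Ω
I = V/|Z| = 35.8/154 = 232 mA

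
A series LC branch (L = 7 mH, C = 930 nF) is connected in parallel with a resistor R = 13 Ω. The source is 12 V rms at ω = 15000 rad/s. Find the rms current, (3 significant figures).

991 mA

X_L = ωL = 105 Ω
X_C = 1/(ωC) = 71.7 Ω
Branch 1: Z₁ = R = 13.0 Ω
Branch 2 (series LC): Z₂ = j(X_L − X_C) = j33.3 Ω
Parallel: Z = Z₁Z₂/(Z₁+Z₂), |Z| = 12.1 Ω, ∠Z = 21.3°
I = V/|Z| = 12/12.1 = 991 mA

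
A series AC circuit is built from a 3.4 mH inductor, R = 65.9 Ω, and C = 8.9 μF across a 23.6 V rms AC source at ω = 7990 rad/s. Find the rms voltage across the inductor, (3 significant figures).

X_L = ωL = 27.2 Ω
X_C = 1/(ωC) = 14.1 Ω
Net reactance X = X_L − X_C = 13.1 Ω
Z = 65.9 + j13.1 Ω
|Z| = √(65.9² + 13.1²) = 67.2 Ω
I = V/|Z| = 351 mA
V_L = I·|Z_L| = 0.351 × 27.2 = 9.54 V

9.54 V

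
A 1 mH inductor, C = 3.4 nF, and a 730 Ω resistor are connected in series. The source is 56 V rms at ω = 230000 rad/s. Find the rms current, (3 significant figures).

X_L = ωL = 230 Ω
X_C = 1/(ωC) = 1280 Ω
Net reactance X = X_L − X_C = -1050 Ω
Z = 730 − j1050 Ω
|Z| = √(730² + 1050²) = 1280 Ω
I = V/|Z| = 56/1280 = 43.8 mA

43.8 mA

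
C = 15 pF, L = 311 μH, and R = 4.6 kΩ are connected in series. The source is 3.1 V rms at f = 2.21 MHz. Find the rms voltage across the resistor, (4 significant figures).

ω = 2πf = 1.389e+07 rad/s
X_L = ωL = 4318 Ω
X_C = 1/(ωC) = 4801 Ω
Net reactance X = X_L − X_C = -482.6 Ω
Z = 4600 − j482.6 Ω
|Z| = √(4600² + 482.6²) = 4625 Ω
I = V/|Z| = 670.2 μA
V_R = I·|Z_R| = 0.0006702 × 4600 = 3.083 V

3.083 V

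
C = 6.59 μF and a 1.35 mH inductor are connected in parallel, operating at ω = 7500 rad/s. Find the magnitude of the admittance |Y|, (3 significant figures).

49.3 mS

X_L = ωL = 10.1 Ω
X_C = 1/(ωC) = 20.2 Ω
Parallel: admittances add. Y = 1/(jωL) + jωC
Y = (0 − j0.0493) S
|Y| = 0.0493 S → |Z| = 1/|Y| = 20.3 Ω, ∠Z = −∠Y = 90.0°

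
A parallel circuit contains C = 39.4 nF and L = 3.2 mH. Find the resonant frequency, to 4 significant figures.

ω₀ = 1/√(LC) = 1/√(0.0032 × 3.94e-08) = 89060 rad/s
f₀ = ω₀/(2π) = 14.17 kHz

14.17 kHz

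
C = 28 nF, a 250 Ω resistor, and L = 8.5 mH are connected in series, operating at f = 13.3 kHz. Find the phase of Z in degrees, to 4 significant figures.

48.54°

ω = 2πf = 83570 rad/s
X_L = ωL = 710.3 Ω
X_C = 1/(ωC) = 427.4 Ω
Net reactance X = X_L − X_C = 282.9 Ω
Z = 250.0 + j282.9 Ω
|Z| = √(250.0² + 282.9²) = 377.6 Ω
∠Z = arctan(282.9/250.0) = 48.54°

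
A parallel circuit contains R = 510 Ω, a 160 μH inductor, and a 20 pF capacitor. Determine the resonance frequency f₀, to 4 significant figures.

ω₀ = 1/√(LC) = 1/√(0.00016 × 2e-11) = 1.768e+07 rad/s
f₀ = ω₀/(2π) = 2.813 MHz

2.813 MHz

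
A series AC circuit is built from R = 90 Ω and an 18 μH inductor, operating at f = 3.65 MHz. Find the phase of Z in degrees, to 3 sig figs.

ω = 2πf = 2.293e+07 rad/s
X_L = ωL = 413 Ω
Z = 90.0 + j413 Ω
|Z| = √(90.0² + 413²) = 423 Ω
∠Z = arctan(413/90.0) = 77.7°

77.7°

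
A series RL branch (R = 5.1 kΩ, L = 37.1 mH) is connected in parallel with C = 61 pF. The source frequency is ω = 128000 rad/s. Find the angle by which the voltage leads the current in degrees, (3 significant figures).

40.6°

X_L = ωL = 4750 Ω
X_C = 1/(ωC) = 128000 Ω
Branch 1 (R+jX_L): Z₁ = 5100 + j4750 Ω, |Z₁| = 6970 Ω
Branch 2 (−jX_C): Z₂ = −j128000 Ω
Parallel: Z = Z₁Z₂/(Z₁+Z₂), |Z| = 7230 Ω, ∠Z = 40.6°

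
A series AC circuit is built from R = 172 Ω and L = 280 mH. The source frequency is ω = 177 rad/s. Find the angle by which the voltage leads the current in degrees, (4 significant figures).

X_L = ωL = 49.56 Ω
Z = 172.0 + j49.56 Ω
|Z| = √(172.0² + 49.56²) = 179.0 Ω
∠Z = arctan(49.56/172.0) = 16.07°

16.07°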